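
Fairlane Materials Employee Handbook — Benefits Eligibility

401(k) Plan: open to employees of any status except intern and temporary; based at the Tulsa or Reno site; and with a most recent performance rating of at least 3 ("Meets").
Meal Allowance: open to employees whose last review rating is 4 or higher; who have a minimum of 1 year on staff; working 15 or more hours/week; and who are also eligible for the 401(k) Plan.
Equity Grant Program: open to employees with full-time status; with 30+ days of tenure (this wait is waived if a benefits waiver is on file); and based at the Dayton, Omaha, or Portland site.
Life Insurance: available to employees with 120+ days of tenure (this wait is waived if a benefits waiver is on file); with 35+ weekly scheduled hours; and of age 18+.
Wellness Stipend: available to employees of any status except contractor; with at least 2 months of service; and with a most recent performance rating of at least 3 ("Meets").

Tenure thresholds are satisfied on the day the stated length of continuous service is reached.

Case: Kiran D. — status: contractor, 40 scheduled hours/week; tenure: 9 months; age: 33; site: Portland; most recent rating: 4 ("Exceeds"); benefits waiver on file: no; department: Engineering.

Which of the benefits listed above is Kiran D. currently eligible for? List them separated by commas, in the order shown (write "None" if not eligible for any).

401(k) Plan — status contractor ✓ (not excluded); site Portland ✗ (not Tulsa or Reno) → not eligible.
Meal Allowance — rating 4 ≥ 4 ✓; service 9 months < 1 year (≈365 days) ✗ → not eligible.
Equity Grant Program — status contractor ✗ (requires full-time) → not eligible.
Life Insurance — no waiver, service 9 months ≥ 120 days ✓; 40 hrs/wk ≥ 35 ✓; age 33 ≥ 18 ✓ → eligible.
Wellness Stipend — status contractor ✗ (excluded) → not eligible.

Life Insurance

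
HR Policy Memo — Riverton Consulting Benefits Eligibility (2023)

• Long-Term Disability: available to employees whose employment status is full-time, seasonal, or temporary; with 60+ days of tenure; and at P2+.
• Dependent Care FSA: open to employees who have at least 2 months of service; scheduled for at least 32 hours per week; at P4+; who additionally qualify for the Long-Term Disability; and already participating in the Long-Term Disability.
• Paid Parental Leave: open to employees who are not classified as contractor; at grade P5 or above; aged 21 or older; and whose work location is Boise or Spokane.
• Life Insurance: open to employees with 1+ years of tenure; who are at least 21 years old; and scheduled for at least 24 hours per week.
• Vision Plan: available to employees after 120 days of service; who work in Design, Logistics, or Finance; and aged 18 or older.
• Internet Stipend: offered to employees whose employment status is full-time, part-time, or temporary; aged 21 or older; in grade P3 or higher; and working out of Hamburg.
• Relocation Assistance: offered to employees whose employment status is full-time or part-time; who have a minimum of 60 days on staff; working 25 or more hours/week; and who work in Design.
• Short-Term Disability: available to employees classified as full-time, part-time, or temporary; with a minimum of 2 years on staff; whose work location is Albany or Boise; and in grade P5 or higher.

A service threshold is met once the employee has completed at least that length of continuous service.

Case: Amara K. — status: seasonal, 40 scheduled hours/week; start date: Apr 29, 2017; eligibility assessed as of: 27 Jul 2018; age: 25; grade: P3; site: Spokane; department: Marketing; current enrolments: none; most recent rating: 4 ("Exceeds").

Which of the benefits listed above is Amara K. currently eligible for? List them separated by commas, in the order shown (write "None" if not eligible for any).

Long-Term Disability, Life Insurance

Service from Apr 29, 2017 to 27 Jul 2018: 454 days.
Long-Term Disability — status seasonal ✓; service 454 days ≥ 60 days ✓; grade P3 ≥ P2 ✓ → eligible.
Dependent Care FSA — service 454 days ≥ 2 months (≈60 days) ✓; 40 hrs/wk ≥ 32 ✓; grade P3 < P4 ✗ → not eligible.
Paid Parental Leave — status seasonal ✓ (not excluded); grade P3 < P5 ✗ → not eligible.
Life Insurance — service 454 days ≥ 1 year (≈365 days) ✓; age 25 ≥ 21 ✓; 40 hrs/wk ≥ 24 ✓ → eligible.
Vision Plan — service 454 days ≥ 120 days ✓; dept Marketing ✗ → not eligible.
Internet Stipend — status seasonal ✗ (requires full-time, part-time, or temporary) → not eligible.
Relocation Assistance — status seasonal ✗ (requires full-time or part-time) → not eligible.
Short-Term Disability — status seasonal ✗ (requires full-time, part-time, or temporary) → not eligible.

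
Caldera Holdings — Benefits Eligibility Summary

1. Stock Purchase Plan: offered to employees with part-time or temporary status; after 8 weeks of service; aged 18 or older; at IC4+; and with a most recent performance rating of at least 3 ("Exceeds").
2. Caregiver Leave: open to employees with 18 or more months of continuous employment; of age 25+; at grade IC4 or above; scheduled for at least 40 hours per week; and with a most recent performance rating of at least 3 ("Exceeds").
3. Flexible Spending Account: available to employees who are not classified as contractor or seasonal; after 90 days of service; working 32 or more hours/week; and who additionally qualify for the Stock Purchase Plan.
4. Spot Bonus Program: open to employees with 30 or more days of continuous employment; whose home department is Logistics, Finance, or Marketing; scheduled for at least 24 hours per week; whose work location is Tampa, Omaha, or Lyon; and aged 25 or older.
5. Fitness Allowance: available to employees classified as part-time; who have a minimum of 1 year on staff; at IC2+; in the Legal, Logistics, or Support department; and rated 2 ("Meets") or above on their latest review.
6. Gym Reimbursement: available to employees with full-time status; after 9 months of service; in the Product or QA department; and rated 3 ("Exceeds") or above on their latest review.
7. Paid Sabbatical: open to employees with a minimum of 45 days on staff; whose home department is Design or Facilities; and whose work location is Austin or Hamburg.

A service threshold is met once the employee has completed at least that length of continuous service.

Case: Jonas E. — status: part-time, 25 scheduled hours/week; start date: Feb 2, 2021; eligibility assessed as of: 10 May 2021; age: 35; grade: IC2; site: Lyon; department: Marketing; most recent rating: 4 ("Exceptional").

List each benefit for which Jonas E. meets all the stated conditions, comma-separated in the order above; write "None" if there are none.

Service from Feb 2, 2021 to 10 May 2021: 97 days.
Stock Purchase Plan — status part-time ✓; service 97 days ≥ 8 weeks (≈56 days) ✓; age 35 ≥ 18 ✓; grade IC2 < IC4 ✗ → not eligible.
Caregiver Leave — service 97 days < 18 months (≈540 days) ✗ → not eligible.
Flexible Spending Account — status part-time ✓ (not excluded); service 97 days ≥ 90 days ✓; 25 hrs/wk < 32 ✗ → not eligible.
Spot Bonus Program — service 97 days ≥ 30 days ✓; dept Marketing ✓; 25 hrs/wk ≥ 24 ✓; site Lyon ✓; age 35 ≥ 25 ✓ → eligible.
Fitness Allowance — status part-time ✓; service 97 days < 1 year (≈365 days) ✗ → not eligible.
Gym Reimbursement — status part-time ✗ (requires full-time) → not eligible.
Paid Sabbatical — service 97 days ≥ 45 days ✓; dept Marketing ✗ → not eligible.

Spot Bonus Program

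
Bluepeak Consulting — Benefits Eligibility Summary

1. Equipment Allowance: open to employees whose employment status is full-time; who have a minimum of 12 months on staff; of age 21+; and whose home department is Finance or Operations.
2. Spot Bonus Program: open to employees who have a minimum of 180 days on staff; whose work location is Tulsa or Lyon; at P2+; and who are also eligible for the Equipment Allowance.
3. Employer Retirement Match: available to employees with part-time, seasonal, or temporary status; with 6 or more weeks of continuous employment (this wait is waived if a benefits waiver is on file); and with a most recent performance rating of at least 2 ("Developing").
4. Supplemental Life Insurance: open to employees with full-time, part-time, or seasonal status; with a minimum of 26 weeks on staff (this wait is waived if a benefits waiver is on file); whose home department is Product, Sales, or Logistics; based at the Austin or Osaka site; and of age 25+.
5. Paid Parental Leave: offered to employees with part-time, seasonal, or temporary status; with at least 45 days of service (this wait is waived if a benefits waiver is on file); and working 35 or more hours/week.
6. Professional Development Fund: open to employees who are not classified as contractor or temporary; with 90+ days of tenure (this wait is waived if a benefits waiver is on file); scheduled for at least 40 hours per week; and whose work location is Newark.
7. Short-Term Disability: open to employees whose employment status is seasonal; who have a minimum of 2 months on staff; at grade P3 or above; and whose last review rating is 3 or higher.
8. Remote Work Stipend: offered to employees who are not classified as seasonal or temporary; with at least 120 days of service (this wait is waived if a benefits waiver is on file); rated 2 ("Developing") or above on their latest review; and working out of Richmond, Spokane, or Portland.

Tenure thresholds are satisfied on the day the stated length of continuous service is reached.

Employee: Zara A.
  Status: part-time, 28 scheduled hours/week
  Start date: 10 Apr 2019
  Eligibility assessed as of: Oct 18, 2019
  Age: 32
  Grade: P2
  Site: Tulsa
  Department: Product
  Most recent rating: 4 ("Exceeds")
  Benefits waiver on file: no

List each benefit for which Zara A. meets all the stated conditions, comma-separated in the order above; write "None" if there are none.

Employer Retirement Match

Service from 10 Apr 2019 to Oct 18, 2019: 191 days.
Equipment Allowance — status part-time ✗ (requires full-time) → not eligible.
Spot Bonus Program — service 191 days ≥ 180 days ✓; site Tulsa ✓; grade P2 ≥ P2 ✓; not eligible for Equipment Allowance ✗ → not eligible.
Employer Retirement Match — status part-time ✓; no waiver, service 191 days ≥ 6 weeks (≈42 days) ✓; rating 4 ≥ 2 ✓ → eligible.
Supplemental Life Insurance — status part-time ✓; no waiver, service 191 days ≥ 26 weeks (≈182 days) ✓; dept Product ✓; site Tulsa ✗ (not Austin or Osaka) → not eligible.
Paid Parental Leave — status part-time ✓; no waiver, service 191 days ≥ 45 days ✓; 28 hrs/wk < 35 ✗ → not eligible.
Professional Development Fund — status part-time ✓ (not excluded); no waiver, service 191 days ≥ 90 days ✓; 28 hrs/wk < 40 ✗ → not eligible.
Short-Term Disability — status part-time ✗ (requires seasonal) → not eligible.
Remote Work Stipend — status part-time ✓ (not excluded); no waiver, service 191 days ≥ 120 days ✓; rating 4 ≥ 2 ✓; site Tulsa ✗ (not Richmond, Spokane, or Portland) → not eligible.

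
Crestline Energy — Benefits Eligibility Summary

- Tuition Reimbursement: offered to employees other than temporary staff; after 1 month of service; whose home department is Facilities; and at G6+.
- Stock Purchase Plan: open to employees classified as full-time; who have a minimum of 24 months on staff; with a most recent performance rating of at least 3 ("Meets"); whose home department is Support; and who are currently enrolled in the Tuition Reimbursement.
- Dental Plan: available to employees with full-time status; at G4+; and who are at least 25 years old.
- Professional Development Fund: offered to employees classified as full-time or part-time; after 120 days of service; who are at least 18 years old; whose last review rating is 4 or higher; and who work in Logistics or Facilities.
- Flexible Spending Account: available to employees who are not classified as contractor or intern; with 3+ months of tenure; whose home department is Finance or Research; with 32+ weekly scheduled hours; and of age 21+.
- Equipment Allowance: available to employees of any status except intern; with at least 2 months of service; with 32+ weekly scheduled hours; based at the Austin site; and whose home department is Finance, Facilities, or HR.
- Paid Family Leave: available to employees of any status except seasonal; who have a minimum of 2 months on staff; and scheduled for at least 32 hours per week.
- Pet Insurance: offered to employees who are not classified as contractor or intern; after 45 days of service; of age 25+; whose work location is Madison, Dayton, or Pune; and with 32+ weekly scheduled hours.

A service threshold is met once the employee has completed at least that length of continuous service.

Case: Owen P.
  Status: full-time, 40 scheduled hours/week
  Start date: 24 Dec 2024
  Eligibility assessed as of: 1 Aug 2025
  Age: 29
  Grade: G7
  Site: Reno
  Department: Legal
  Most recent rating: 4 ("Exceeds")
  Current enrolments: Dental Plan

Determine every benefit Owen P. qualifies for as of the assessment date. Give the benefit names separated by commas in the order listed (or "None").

Dental Plan, Paid Family Leave

Service from 24 Dec 2024 to 1 Aug 2025: 220 days.
Tuition Reimbursement — status full-time ✓ (not excluded); service 220 days ≥ 1 month (≈30 days) ✓; dept Legal ✗ → not eligible.
Stock Purchase Plan — status full-time ✓; service 220 days < 24 months (≈720 days) ✗ → not eligible.
Dental Plan — status full-time ✓; grade G7 ≥ G4 ✓; age 29 ≥ 25 ✓ → eligible.
Professional Development Fund — status full-time ✓; service 220 days ≥ 120 days ✓; age 29 ≥ 18 ✓; rating 4 ≥ 4 ✓; dept Legal ✗ → not eligible.
Flexible Spending Account — status full-time ✓ (not excluded); service 220 days ≥ 3 months (≈90 days) ✓; dept Legal ✗ → not eligible.
Equipment Allowance — status full-time ✓ (not excluded); service 220 days ≥ 2 months (≈60 days) ✓; 40 hrs/wk ≥ 32 ✓; site Reno ✗ (not Austin) → not eligible.
Paid Family Leave — status full-time ✓ (not excluded); service 220 days ≥ 2 months (≈60 days) ✓; 40 hrs/wk ≥ 32 ✓ → eligible.
Pet Insurance — status full-time ✓ (not excluded); service 220 days ≥ 45 days ✓; age 29 ≥ 25 ✓; site Reno ✗ (not Madison, Dayton, or Pune) → not eligible.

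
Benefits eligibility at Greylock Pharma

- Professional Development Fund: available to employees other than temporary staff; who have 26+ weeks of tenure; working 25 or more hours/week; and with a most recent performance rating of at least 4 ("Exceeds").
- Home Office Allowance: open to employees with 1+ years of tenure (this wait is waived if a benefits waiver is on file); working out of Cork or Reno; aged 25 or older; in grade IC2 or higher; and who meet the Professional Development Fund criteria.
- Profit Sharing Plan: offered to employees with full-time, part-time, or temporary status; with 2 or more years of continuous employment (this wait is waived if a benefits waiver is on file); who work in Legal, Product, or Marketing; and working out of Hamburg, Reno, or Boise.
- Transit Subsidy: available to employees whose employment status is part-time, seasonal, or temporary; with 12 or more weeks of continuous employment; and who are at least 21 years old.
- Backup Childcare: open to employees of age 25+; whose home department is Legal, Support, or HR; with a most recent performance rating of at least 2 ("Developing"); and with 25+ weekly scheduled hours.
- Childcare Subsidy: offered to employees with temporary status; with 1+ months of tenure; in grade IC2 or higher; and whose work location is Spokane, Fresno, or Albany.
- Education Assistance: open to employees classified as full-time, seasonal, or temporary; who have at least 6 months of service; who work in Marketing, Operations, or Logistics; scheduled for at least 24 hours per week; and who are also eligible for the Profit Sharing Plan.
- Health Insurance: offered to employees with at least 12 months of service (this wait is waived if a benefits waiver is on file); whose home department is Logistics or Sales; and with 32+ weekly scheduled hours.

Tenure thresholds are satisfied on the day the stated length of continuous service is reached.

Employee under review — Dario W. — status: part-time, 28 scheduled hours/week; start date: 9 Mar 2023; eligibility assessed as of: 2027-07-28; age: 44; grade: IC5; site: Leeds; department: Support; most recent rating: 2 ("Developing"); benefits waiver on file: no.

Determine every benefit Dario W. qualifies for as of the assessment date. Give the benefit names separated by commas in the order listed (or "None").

Service from 9 Mar 2023 to 2027-07-28: 1602 days.
Professional Development Fund — status part-time ✓ (not excluded); service 1602 days ≥ 26 weeks (≈182 days) ✓; 28 hrs/wk ≥ 25 ✓; rating 2 < 4 ✗ → not eligible.
Home Office Allowance — no waiver, service 1602 days ≥ 1 year (≈365 days) ✓; site Leeds ✗ (not Cork or Reno) → not eligible.
Profit Sharing Plan — status part-time ✓; no waiver, service 1602 days ≥ 2 years (≈730 days) ✓; dept Support ✗ → not eligible.
Transit Subsidy — status part-time ✓; service 1602 days ≥ 12 weeks (≈84 days) ✓; age 44 ≥ 21 ✓ → eligible.
Backup Childcare — age 44 ≥ 25 ✓; dept Support ✓; rating 2 ≥ 2 ✓; 28 hrs/wk ≥ 25 ✓ → eligible.
Childcare Subsidy — status part-time ✗ (requires temporary) → not eligible.
Education Assistance — status part-time ✗ (requires full-time, seasonal, or temporary) → not eligible.
Health Insurance — no waiver, service 1602 days ≥ 12 months (≈360 days) ✓; dept Support ✗ → not eligible.

Transit Subsidy, Backup Childcare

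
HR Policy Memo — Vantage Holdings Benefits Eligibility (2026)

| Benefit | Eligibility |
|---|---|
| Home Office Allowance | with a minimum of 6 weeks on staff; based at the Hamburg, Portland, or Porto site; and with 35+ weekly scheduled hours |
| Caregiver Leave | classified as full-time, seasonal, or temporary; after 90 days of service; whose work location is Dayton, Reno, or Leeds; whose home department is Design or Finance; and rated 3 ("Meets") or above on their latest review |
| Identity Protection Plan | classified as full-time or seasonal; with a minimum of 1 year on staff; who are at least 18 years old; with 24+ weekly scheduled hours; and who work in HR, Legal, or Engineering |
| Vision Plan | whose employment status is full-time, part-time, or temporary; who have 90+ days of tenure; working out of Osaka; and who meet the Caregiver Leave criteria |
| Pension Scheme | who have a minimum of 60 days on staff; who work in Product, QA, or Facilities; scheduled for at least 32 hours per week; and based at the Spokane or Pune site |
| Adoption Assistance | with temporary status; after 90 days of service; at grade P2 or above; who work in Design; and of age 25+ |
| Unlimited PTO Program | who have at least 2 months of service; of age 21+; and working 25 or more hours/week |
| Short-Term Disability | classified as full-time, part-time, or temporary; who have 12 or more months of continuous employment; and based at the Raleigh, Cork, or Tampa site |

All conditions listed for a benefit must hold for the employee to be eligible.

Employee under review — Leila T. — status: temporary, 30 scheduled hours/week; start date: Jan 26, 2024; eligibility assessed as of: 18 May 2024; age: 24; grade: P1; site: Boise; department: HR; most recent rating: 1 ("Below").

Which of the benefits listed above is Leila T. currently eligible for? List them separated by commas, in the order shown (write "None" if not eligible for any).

Unlimited PTO Program

Service from Jan 26, 2024 to 18 May 2024: 113 days.
Home Office Allowance — service 113 days ≥ 6 weeks (≈42 days) ✓; site Boise ✗ (not Hamburg, Portland, or Porto) → not eligible.
Caregiver Leave — status temporary ✓; service 113 days ≥ 90 days ✓; site Boise ✗ (not Dayton, Reno, or Leeds) → not eligible.
Identity Protection Plan — status temporary ✗ (requires full-time or seasonal) → not eligible.
Vision Plan — status temporary ✓; service 113 days ≥ 90 days ✓; site Boise ✗ (not Osaka) → not eligible.
Pension Scheme — service 113 days ≥ 60 days ✓; dept HR ✗ → not eligible.
Adoption Assistance — status temporary ✓; service 113 days ≥ 90 days ✓; grade P1 < P2 ✗ → not eligible.
Unlimited PTO Program — service 113 days ≥ 2 months (≈60 days) ✓; age 24 ≥ 21 ✓; 30 hrs/wk ≥ 25 ✓ → eligible.
Short-Term Disability — status temporary ✓; service 113 days < 12 months (≈360 days) ✗ → not eligible.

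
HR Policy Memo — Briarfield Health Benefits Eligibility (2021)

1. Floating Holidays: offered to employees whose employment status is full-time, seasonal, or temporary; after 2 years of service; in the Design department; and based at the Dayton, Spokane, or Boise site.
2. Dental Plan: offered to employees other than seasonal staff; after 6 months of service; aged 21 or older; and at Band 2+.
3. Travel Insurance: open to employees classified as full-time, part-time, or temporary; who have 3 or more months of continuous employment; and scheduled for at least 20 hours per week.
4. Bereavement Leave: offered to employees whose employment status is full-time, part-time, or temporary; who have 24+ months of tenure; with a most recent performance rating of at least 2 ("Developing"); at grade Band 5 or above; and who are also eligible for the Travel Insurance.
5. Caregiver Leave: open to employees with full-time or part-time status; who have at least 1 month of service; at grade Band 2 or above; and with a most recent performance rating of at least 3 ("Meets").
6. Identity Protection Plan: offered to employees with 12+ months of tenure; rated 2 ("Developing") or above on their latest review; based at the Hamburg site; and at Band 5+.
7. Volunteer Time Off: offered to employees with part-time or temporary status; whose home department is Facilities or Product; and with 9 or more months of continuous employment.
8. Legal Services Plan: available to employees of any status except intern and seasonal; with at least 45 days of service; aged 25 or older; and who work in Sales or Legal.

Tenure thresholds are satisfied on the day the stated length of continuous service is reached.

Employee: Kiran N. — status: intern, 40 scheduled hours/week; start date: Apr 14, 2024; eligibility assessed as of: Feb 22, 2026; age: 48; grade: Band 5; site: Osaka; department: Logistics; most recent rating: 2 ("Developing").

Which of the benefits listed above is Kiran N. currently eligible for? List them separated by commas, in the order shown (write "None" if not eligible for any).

Dental Plan

Service from Apr 14, 2024 to Feb 22, 2026: 679 days.
Floating Holidays — status intern ✗ (requires full-time, seasonal, or temporary) → not eligible.
Dental Plan — status intern ✓ (not excluded); service 679 days ≥ 6 months (≈180 days) ✓; age 48 ≥ 21 ✓; grade Band 5 ≥ Band 2 ✓ → eligible.
Travel Insurance — status intern ✗ (requires full-time, part-time, or temporary) → not eligible.
Bereavement Leave — status intern ✗ (requires full-time, part-time, or temporary) → not eligible.
Caregiver Leave — status intern ✗ (requires full-time or part-time) → not eligible.
Identity Protection Plan — service 679 days ≥ 12 months (≈360 days) ✓; rating 2 ≥ 2 ✓; site Osaka ✗ (not Hamburg) → not eligible.
Volunteer Time Off — status intern ✗ (requires part-time or temporary) → not eligible.
Legal Services Plan — status intern ✗ (excluded) → not eligible.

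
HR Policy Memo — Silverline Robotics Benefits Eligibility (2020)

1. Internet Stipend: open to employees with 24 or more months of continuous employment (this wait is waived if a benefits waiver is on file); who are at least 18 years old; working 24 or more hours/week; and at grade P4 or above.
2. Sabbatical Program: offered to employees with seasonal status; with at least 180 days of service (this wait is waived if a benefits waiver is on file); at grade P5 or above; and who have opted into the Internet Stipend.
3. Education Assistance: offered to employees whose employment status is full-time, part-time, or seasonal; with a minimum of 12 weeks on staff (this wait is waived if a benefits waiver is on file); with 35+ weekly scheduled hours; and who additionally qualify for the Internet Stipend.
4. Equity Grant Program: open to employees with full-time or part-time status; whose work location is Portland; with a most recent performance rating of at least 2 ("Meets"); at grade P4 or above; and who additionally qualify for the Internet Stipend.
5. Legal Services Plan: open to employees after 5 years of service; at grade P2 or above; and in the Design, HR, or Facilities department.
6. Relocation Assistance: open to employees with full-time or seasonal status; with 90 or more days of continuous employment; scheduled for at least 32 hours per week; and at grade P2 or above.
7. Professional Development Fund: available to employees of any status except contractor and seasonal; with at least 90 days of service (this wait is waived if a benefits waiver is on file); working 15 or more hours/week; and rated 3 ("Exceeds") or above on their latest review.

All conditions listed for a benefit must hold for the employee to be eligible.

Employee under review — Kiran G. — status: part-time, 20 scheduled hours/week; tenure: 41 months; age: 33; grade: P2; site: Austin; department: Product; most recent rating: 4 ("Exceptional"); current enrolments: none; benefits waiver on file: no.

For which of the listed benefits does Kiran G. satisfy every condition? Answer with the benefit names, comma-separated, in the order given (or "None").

Professional Development Fund

Internet Stipend — no waiver, service 41 months ≥ 24 months ✓; age 33 ≥ 18 ✓; 20 hrs/wk < 24 ✗ → not eligible.
Sabbatical Program — status part-time ✗ (requires seasonal) → not eligible.
Education Assistance — status part-time ✓; no waiver, service 41 months ≥ 12 weeks (≈84 days) ✓; 20 hrs/wk < 35 ✗ → not eligible.
Equity Grant Program — status part-time ✓; site Austin ✗ (not Portland) → not eligible.
Legal Services Plan — service 41 months < 5 years (≈1825 days) ✗ → not eligible.
Relocation Assistance — status part-time ✗ (requires full-time or seasonal) → not eligible.
Professional Development Fund — status part-time ✓ (not excluded); no waiver, service 41 months ≥ 90 days ✓; 20 hrs/wk ≥ 15 ✓; rating 4 ≥ 3 ✓ → eligible.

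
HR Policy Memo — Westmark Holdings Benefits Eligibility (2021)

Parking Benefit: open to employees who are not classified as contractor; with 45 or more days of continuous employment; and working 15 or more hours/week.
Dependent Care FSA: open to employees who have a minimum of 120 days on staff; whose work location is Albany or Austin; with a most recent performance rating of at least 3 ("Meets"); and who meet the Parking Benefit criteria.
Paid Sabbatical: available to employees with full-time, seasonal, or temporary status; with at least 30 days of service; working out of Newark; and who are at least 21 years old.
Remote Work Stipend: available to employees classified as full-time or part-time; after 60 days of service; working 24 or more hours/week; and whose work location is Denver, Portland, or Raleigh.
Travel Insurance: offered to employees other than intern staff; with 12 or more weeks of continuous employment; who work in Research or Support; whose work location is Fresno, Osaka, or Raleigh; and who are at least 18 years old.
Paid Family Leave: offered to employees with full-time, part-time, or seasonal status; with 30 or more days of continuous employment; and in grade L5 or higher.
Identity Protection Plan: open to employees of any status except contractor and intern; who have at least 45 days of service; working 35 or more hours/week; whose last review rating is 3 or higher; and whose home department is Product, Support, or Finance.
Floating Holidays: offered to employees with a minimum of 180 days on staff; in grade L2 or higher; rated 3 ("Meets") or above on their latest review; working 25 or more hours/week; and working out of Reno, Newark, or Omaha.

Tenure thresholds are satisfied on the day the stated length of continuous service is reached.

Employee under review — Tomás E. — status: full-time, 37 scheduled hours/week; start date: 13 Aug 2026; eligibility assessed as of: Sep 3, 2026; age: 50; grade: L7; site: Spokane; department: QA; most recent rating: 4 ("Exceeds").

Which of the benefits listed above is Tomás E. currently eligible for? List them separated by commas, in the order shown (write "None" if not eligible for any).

None

Service from 13 Aug 2026 to Sep 3, 2026: 21 days.
Parking Benefit — status full-time ✓ (not excluded); service 21 days < 45 days ✗ → not eligible.
Dependent Care FSA — service 21 days < 120 days ✗ → not eligible.
Paid Sabbatical — status full-time ✓; service 21 days < 30 days ✗ → not eligible.
Remote Work Stipend — status full-time ✓; service 21 days < 60 days ✗ → not eligible.
Travel Insurance — status full-time ✓ (not excluded); service 21 days < 12 weeks (≈84 days) ✗ → not eligible.
Paid Family Leave — status full-time ✓; service 21 days < 30 days ✗ → not eligible.
Identity Protection Plan — status full-time ✓ (not excluded); service 21 days < 45 days ✗ → not eligible.
Floating Holidays — service 21 days < 180 days ✗ → not eligible.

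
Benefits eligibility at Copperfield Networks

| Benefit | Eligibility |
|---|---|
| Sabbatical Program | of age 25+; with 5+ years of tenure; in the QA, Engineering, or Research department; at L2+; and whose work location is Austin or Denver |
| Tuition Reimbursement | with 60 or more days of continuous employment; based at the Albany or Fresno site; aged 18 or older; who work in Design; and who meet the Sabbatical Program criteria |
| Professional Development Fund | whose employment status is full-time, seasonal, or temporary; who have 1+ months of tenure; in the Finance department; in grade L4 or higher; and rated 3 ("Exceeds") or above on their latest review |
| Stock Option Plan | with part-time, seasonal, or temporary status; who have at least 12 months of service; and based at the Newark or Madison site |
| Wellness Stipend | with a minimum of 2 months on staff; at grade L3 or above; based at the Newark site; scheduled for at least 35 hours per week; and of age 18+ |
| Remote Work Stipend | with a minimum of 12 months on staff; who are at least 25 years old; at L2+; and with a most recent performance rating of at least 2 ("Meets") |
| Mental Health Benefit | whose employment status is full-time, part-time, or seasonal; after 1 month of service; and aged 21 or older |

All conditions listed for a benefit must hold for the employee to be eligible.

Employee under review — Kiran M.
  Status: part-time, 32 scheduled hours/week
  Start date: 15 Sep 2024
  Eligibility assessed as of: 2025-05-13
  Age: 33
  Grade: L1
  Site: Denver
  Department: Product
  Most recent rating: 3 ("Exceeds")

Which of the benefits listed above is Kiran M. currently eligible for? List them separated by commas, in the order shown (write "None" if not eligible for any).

Service from 15 Sep 2024 to 2025-05-13: 240 days.
Sabbatical Program — age 33 ≥ 25 ✓; service 240 days < 5 years (≈1825 days) ✗ → not eligible.
Tuition Reimbursement — service 240 days ≥ 60 days ✓; site Denver ✗ (not Albany or Fresno) → not eligible.
Professional Development Fund — status part-time ✗ (requires full-time, seasonal, or temporary) → not eligible.
Stock Option Plan — status part-time ✓; service 240 days < 12 months (≈360 days) ✗ → not eligible.
Wellness Stipend — service 240 days ≥ 2 months (≈60 days) ✓; grade L1 < L3 ✗ → not eligible.
Remote Work Stipend — service 240 days < 12 months (≈360 days) ✗ → not eligible.
Mental Health Benefit — status part-time ✓; service 240 days ≥ 1 month (≈30 days) ✓; age 33 ≥ 21 ✓ → eligible.

Mental Health Benefit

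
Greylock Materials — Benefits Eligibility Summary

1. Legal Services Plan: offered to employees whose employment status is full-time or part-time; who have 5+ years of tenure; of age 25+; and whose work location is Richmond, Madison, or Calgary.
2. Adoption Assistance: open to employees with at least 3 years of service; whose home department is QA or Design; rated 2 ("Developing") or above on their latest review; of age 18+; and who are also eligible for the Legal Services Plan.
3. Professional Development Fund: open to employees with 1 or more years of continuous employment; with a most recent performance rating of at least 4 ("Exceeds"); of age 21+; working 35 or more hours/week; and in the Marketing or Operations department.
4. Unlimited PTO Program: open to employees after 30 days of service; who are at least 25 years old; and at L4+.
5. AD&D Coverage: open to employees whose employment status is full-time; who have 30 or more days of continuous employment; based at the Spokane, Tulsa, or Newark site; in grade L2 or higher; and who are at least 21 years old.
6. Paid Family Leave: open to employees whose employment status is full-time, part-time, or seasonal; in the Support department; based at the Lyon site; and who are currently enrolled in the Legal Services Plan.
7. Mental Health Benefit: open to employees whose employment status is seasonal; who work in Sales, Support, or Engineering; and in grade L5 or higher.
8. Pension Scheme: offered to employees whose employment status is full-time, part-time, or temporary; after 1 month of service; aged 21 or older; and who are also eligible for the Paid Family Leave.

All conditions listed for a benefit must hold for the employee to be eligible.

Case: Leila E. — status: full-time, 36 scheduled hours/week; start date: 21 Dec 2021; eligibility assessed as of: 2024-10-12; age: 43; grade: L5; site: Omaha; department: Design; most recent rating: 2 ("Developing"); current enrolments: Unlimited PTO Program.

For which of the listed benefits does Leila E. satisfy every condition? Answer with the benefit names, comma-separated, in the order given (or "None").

Unlimited PTO Program

Service from 21 Dec 2021 to 2024-10-12: 1026 days.
Legal Services Plan — status full-time ✓; service 1026 days < 5 years (≈1825 days) ✗ → not eligible.
Adoption Assistance — service 1026 days < 3 years (≈1095 days) ✗ → not eligible.
Professional Development Fund — service 1026 days ≥ 1 year (≈365 days) ✓; rating 2 < 4 ✗ → not eligible.
Unlimited PTO Program — service 1026 days ≥ 30 days ✓; age 43 ≥ 25 ✓; grade L5 ≥ L4 ✓ → eligible.
AD&D Coverage — status full-time ✓; service 1026 days ≥ 30 days ✓; site Omaha ✗ (not Spokane, Tulsa, or Newark) → not eligible.
Paid Family Leave — status full-time ✓; dept Design ✗ → not eligible.
Mental Health Benefit — status full-time ✗ (requires seasonal) → not eligible.
Pension Scheme — status full-time ✓; service 1026 days ≥ 1 month (≈30 days) ✓; age 43 ≥ 21 ✓; not eligible for Paid Family Leave ✗ → not eligible.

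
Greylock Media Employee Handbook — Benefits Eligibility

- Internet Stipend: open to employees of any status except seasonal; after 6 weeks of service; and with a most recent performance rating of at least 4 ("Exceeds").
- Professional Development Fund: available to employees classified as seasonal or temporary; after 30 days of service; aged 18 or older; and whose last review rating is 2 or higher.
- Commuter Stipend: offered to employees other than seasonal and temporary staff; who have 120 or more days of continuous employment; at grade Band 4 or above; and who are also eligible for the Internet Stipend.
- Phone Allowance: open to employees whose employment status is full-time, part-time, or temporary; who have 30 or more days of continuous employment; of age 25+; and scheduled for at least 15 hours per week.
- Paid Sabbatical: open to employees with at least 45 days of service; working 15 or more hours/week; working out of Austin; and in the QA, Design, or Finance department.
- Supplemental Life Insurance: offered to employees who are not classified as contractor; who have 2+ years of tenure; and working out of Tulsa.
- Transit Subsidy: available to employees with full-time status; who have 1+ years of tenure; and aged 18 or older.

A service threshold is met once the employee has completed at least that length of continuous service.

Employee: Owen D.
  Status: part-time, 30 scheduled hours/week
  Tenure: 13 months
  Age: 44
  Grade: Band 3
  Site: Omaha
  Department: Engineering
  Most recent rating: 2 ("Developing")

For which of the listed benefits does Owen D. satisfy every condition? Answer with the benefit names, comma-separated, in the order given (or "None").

Phone Allowance

Internet Stipend — status part-time ✓ (not excluded); service 13 months ≥ 6 weeks (≈42 days) ✓; rating 2 < 4 ✗ → not eligible.
Professional Development Fund — status part-time ✗ (requires seasonal or temporary) → not eligible.
Commuter Stipend — status part-time ✓ (not excluded); service 13 months ≥ 120 days ✓; grade Band 3 < Band 4 ✗ → not eligible.
Phone Allowance — status part-time ✓; service 13 months ≥ 30 days ✓; age 44 ≥ 25 ✓; 30 hrs/wk ≥ 15 ✓ → eligible.
Paid Sabbatical — service 13 months ≥ 45 days ✓; 30 hrs/wk ≥ 15 ✓; site Omaha ✗ (not Austin) → not eligible.
Supplemental Life Insurance — status part-time ✓ (not excluded); service 13 months < 2 years (≈730 days) ✗ → not eligible.
Transit Subsidy — status part-time ✗ (requires full-time) → not eligible.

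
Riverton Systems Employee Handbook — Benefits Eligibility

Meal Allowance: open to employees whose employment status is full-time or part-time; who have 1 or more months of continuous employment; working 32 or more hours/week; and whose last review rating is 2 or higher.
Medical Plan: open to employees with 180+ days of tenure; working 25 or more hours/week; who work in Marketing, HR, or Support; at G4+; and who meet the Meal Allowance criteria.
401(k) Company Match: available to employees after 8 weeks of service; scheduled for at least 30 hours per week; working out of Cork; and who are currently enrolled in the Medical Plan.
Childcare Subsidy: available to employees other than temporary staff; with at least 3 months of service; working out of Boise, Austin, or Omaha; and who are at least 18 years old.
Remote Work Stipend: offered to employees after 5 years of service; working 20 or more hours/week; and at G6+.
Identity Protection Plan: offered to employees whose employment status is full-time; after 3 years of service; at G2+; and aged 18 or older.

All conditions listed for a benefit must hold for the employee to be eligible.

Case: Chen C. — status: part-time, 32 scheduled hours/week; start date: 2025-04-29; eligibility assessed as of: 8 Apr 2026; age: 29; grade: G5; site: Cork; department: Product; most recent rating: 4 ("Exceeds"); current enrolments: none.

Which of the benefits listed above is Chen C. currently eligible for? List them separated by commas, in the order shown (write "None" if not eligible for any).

Meal Allowance

Service from 2025-04-29 to 8 Apr 2026: 344 days.
Meal Allowance — status part-time ✓; service 344 days ≥ 1 month (≈30 days) ✓; 32 hrs/wk ≥ 32 ✓; rating 4 ≥ 2 ✓ → eligible.
Medical Plan — service 344 days ≥ 180 days ✓; 32 hrs/wk ≥ 25 ✓; dept Product ✗ → not eligible.
401(k) Company Match — service 344 days ≥ 8 weeks (≈56 days) ✓; 32 hrs/wk ≥ 30 ✓; site Cork ✓; not enrolled in Medical Plan ✗ → not eligible.
Childcare Subsidy — status part-time ✓ (not excluded); service 344 days ≥ 3 months (≈90 days) ✓; site Cork ✗ (not Boise, Austin, or Omaha) → not eligible.
Remote Work Stipend — service 344 days < 5 years (≈1825 days) ✗ → not eligible.
Identity Protection Plan — status part-time ✗ (requires full-time) → not eligible.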